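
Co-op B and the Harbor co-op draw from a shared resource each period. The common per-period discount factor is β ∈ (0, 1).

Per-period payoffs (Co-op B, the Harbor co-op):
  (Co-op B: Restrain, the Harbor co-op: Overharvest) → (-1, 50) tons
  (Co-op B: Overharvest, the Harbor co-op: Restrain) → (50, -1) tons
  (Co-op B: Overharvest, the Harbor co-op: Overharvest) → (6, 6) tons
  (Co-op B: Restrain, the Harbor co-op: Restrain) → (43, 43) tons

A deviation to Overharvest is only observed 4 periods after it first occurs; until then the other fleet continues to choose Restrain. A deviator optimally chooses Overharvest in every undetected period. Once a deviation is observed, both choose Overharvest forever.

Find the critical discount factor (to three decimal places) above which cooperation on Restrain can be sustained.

A deviator earns 50 for 4 periods, then 6 forever; cooperating earns 43 forever. Multiplying the IC by (1−β):
43 ≥ 50(1−β^4) + 6β^4, so 44·β^4 ≥ 7 and β^4 ≥ 7/44.
β ≥ (7/44)^(1/4) ≈ 0.632.

0.632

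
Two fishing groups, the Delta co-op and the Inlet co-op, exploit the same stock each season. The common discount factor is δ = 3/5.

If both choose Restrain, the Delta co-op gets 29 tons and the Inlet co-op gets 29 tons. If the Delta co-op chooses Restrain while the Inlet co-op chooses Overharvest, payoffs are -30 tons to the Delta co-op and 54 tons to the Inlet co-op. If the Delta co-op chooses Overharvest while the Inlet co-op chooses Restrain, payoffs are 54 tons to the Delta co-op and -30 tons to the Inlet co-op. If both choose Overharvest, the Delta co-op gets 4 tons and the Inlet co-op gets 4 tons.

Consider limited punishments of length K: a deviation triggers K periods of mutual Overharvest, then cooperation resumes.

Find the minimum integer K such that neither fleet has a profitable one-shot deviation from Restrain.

3

No profitable deviation requires (29−4)(δ+…+δ^K) ≥ 54−29, i.e. δ+…+δ^K ≥ 1 ≈ 1.0000.
With δ = 3/5, the partial sums are K=1: 0.6000, K=2: 0.9600, K=3: 1.1760.
K = 3 is the first length at which the sum reaches 1.0000.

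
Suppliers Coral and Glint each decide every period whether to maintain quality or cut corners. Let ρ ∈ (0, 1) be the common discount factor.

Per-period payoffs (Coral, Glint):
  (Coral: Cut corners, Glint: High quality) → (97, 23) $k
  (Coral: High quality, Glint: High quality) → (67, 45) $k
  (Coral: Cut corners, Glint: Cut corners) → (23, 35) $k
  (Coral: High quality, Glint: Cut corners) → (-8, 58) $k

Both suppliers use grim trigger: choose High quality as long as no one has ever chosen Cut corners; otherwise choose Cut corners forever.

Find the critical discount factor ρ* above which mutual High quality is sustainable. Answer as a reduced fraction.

13/23

For Coral: deviation gain 97−67 = 30, per-period punishment loss 67−23 = 44. IC gives ρ ≥ 30/74 = 15/37.
For Glint: gain 13, loss 10 per period, so ρ ≥ 13/23.
The tighter constraint is Glint's, so cooperation needs ρ ≥ 13/23.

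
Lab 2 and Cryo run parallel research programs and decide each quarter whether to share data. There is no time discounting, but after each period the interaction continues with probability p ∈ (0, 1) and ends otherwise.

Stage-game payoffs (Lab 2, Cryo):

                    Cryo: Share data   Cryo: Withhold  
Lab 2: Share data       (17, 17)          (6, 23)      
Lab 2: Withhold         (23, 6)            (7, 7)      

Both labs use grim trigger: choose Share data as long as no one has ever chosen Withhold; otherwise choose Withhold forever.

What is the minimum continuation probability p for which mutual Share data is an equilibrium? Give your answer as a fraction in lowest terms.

Expected cooperation value is 17 + p·17 + p²·17 + … = 17/(1−p); deviation gives 23 + p·7/(1−p).
17 ≥ 23(1−p) + 7p ⇒ 16p ≥ 6 ⇒ p ≥ 6/16 = 3/8.

3/8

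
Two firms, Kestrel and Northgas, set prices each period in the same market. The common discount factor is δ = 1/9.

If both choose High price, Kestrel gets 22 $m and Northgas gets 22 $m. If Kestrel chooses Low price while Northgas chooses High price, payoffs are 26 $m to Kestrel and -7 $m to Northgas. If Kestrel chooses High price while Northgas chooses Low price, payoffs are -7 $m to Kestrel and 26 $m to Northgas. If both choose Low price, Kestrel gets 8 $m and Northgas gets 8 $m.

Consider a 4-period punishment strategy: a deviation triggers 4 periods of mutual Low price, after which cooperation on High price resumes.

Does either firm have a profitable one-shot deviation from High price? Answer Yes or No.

Yes

IC: δ+…+δ^4 ≥ (26−22)/(22−8) = 2/7.
At δ = 1/9: partial sum = 0.1250 < 0.2857. Cooperation not sustainable.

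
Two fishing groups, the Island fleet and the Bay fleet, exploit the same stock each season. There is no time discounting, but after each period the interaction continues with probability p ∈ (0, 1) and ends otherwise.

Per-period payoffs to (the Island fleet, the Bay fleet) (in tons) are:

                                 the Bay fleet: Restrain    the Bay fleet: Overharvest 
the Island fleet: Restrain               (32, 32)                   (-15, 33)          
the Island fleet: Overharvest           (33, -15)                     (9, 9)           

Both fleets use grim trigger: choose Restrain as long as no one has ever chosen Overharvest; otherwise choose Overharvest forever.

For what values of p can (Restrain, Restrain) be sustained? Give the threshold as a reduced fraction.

1/24

Expected cooperation value is 32 + p·32 + p²·32 + … = 32/(1−p); deviation gives 33 + p·9/(1−p).
32 ≥ 33(1−p) + 9p ⇒ 24p ≥ 1 ⇒ p ≥ 1/24.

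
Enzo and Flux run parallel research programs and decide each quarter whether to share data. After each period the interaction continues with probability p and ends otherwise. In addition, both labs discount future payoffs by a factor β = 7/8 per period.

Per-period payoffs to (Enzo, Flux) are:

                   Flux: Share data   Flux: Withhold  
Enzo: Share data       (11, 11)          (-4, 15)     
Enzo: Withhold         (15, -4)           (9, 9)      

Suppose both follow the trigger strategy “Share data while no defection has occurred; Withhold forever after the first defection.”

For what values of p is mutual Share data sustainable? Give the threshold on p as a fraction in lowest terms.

16/21

Expected continuation weight on next period's payoff is β·p = 7/8·p, which plays the role of the discount factor.
Cooperation requires 7/8·p ≥ (15−11)/(15−9) = 2/3, hence p ≥ 16/21.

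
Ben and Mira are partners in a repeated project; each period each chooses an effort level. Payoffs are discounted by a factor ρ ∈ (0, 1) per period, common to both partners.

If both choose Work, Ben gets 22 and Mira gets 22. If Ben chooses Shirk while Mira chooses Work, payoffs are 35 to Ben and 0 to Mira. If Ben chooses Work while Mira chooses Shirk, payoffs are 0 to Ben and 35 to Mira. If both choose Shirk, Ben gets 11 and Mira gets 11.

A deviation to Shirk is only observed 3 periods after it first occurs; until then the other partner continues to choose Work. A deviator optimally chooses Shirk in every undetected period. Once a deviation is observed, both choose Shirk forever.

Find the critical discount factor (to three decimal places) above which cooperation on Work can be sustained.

A deviator earns 35 for 3 periods, then 11 forever; cooperating earns 22 forever. Multiplying the IC by (1−ρ):
22 ≥ 35(1−ρ^3) + 11ρ^3, so 24·ρ^3 ≥ 13 and ρ^3 ≥ 13/24.
ρ ≥ (13/24)^(1/3) ≈ 0.815.

0.815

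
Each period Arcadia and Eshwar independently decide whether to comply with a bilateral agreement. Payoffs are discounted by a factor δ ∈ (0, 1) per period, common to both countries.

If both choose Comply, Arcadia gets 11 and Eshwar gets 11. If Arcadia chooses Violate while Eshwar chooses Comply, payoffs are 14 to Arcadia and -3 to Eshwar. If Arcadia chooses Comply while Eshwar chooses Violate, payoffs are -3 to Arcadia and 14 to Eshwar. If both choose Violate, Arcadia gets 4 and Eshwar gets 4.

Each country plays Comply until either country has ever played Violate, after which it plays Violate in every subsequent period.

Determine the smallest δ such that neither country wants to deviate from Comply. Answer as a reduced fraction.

11/(1−δ) ≥ 14 + 4δ/(1−δ)
11 ≥ 14 − 10δ
δ ≥ 3/10.

3/10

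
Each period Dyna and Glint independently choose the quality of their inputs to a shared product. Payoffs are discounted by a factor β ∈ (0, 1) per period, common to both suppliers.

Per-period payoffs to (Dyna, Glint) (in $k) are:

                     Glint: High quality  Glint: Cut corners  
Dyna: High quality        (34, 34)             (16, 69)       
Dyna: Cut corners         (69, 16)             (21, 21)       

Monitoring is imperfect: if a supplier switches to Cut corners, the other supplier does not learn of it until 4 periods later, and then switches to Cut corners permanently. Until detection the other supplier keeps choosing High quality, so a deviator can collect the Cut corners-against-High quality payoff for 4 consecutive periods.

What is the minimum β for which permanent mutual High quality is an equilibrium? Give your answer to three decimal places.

A deviator earns 69 for 4 periods, then 21 forever; cooperating earns 34 forever. Multiplying the IC by (1−β):
34 ≥ 69(1−β^4) + 21β^4, so 48·β^4 ≥ 35 and β^4 ≥ 35/48.
β ≥ (35/48)^(1/4) ≈ 0.924.

0.924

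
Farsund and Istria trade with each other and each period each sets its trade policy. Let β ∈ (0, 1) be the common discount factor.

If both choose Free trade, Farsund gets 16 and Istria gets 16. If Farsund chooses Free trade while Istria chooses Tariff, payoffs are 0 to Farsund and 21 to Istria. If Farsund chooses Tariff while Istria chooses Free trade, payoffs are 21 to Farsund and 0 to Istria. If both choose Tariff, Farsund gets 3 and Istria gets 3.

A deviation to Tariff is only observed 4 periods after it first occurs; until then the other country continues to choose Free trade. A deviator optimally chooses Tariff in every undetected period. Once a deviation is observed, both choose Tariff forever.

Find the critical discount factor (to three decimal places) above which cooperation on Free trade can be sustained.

A deviator earns 21 for 4 periods, then 3 forever; cooperating earns 16 forever. Multiplying the IC by (1−β):
16 ≥ 21(1−β^4) + 3β^4, so 18·β^4 ≥ 5 and β^4 ≥ 5/18.
β ≥ (5/18)^(1/4) ≈ 0.726.

0.726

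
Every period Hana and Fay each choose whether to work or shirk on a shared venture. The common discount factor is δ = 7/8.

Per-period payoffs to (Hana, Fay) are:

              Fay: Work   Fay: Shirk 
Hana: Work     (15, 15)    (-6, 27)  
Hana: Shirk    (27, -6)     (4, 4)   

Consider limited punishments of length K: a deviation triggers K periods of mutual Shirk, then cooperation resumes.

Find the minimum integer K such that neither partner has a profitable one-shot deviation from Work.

Need Σ_{k=1}^{K} δ^k ≥ (27−15)/(15−4) = 1.0909 at δ = 7/8.
At K = 1 the sum is 0.8750 < 1.0909; at K = 2 it is 1.6406 ≥ 1.0909.
So the minimum punishment length is K = 2.

2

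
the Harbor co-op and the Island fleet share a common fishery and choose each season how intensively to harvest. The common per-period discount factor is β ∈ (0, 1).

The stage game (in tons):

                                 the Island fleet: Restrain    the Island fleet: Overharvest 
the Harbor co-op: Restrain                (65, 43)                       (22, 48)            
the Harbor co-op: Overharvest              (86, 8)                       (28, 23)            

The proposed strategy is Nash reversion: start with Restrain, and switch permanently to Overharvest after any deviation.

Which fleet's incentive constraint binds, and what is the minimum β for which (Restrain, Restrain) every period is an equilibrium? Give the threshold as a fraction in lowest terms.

the Harbor co-op; β ≥ 21/58

the Harbor co-op's threshold: (86−65)/(86−28) = 21/58.
the Island fleet's threshold: (48−43)/(48−23) = 1/5.
21/58 > 1/5, so the Harbor co-op binds and β* = 21/58.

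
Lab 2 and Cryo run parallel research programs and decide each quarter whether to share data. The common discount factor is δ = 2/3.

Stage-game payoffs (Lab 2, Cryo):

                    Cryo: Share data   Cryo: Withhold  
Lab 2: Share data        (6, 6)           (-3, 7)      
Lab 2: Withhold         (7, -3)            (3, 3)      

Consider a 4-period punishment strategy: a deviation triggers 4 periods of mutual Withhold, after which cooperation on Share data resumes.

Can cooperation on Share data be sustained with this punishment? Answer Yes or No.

A one-shot deviation gives 7 now, then 3 for 4 periods, then back to 6.
Gain from deviating: (7−6) today; loss: (6−3) in each of the next 4 periods.
No-deviation condition: (6−3)(δ+…+δ^4) ≥ 7−6, i.e. δ+…+δ^4 ≥ 1/3.
At δ = 2/3: δ+…+δ^4 = 1.6049 ≥ 0.3333.
So cooperation is sustainable.

Yes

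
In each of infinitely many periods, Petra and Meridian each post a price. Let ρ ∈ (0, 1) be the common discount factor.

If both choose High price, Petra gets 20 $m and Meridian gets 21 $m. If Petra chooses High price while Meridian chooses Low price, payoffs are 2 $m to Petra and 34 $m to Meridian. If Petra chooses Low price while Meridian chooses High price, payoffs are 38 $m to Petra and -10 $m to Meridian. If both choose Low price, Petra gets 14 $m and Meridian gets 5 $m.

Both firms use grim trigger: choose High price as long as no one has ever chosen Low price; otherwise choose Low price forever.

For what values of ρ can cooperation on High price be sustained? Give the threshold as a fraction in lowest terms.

3/4

Petra: cooperation gives 20 each period; deviation gives 38 once then 14 forever.
  20/(1−ρ) ≥ 38 + 14ρ/(1−ρ) ⇒ ρ ≥ 18/24 = 3/4.
Meridian: cooperation gives 21 each period; deviation gives 34 once then 5 forever.
  ρ ≥ 13/29.
Both must hold, so the binding constraint is Petra's: ρ ≥ 3/4.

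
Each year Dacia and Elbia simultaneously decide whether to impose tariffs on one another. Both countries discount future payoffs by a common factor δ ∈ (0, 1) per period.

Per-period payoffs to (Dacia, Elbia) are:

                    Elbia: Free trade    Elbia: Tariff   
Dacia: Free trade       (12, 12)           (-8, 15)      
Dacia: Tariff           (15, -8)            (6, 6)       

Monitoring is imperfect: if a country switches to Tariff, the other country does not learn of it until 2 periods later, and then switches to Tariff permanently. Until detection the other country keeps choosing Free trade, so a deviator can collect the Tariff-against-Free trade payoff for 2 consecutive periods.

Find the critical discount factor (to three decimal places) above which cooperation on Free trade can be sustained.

The best deviation is to choose Tariff for all 2 undetected periods, earning 15 each, then 6 forever once detected.
Deviation value: 15(1−δ^2)/(1−δ) + 6δ^2/(1−δ); cooperation value: 12/(1−δ).
IC: 12 ≥ 15(1−δ^2) + 6δ^2 = 15 − 9δ^2.
So δ^2 ≥ 3/9 = 1/3, giving δ ≥ (1/3)^(1/2) ≈ 0.577.

0.577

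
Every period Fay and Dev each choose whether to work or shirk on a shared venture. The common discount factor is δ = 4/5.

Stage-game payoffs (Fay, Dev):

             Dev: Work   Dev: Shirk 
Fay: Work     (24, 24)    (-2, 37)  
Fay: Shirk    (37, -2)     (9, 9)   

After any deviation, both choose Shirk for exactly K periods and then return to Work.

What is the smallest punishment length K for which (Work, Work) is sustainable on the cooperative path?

2

No profitable deviation requires (24−9)(δ+…+δ^K) ≥ 37−24, i.e. δ+…+δ^K ≥ 13/15 ≈ 0.8667.
With δ = 4/5, the partial sums are K=1: 0.8000, K=2: 1.4400.
K = 2 is the first length at which the sum reaches 0.8667.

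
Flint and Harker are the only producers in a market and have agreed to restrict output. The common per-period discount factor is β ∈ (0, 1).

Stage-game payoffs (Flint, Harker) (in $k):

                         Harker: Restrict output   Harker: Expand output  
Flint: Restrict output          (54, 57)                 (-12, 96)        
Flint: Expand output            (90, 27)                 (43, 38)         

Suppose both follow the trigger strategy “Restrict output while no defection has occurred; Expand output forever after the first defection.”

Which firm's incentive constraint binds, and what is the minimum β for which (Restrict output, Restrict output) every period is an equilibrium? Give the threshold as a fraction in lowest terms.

Flint; β ≥ 36/47

Flint's threshold: (90−54)/(90−43) = 36/47.
Harker's threshold: (96−57)/(96−38) = 39/58.
36/47 > 39/58, so Flint binds and β* = 36/47.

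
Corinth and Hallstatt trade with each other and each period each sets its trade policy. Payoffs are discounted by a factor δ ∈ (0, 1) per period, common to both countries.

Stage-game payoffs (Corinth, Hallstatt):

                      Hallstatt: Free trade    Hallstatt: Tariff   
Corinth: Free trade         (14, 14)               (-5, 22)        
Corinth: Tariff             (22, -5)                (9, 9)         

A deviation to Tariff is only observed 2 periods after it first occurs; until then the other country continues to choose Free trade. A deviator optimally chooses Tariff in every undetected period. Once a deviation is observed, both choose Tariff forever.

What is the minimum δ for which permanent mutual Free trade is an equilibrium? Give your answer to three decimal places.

0.784

Deviating for the 2 undetected periods gains 22−14 = 8 per period over cooperation, then loses 14−9 = 5 per period forever once punishment starts.
Gain: 8(1 + δ + … + δ^1); loss: 5·δ^2/(1−δ).
No profitable deviation ⇔ 8(1−δ^2) ≤ 5·δ^2, i.e. δ^2 ≥ 8/(8+5) = 8/13.
Hence δ ≥ (8/13)^(1/2) ≈ 0.784.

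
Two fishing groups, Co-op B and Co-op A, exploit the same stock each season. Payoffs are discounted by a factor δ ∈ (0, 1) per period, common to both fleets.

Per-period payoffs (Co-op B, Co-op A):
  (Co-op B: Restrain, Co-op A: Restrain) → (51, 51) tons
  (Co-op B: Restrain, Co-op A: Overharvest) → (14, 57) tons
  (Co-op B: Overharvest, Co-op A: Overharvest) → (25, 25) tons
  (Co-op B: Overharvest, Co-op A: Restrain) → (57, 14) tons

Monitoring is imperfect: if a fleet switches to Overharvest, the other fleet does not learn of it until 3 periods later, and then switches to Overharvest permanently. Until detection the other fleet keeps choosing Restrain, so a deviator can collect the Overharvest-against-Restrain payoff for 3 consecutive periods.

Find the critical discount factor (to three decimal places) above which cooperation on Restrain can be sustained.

0.572

Deviating for the 3 undetected periods gains 57−51 = 6 per period over cooperation, then loses 51−25 = 26 per period forever once punishment starts.
Gain: 6(1 + δ + … + δ^2); loss: 26·δ^3/(1−δ).
No profitable deviation ⇔ 6(1−δ^3) ≤ 26·δ^3, i.e. δ^3 ≥ 6/(6+26) = 3/16.
Hence δ ≥ (3/16)^(1/3) ≈ 0.572.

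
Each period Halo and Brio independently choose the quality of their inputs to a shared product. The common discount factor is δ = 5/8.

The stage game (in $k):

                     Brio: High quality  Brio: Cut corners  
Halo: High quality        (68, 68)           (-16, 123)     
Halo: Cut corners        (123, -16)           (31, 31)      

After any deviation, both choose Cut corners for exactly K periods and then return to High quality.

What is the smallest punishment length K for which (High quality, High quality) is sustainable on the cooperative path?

5

No profitable deviation requires (68−31)(δ+…+δ^K) ≥ 123−68, i.e. δ+…+δ^K ≥ 55/37 ≈ 1.4865.
With δ = 5/8, the partial sums are K=1: 0.6250, K=2: 1.0156, K=3: 1.2598, K=4: 1.4124, K=5: 1.5077.
K = 5 is the first length at which the sum reaches 1.4865.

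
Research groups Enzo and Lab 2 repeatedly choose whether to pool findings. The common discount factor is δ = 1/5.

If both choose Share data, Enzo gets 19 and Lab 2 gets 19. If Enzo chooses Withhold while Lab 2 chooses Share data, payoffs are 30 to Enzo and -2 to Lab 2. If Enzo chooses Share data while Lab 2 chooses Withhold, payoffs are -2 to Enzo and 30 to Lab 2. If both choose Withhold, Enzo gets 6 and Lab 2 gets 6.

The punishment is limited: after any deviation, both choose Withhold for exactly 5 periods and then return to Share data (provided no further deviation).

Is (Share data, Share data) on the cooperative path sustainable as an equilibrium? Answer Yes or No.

A one-shot deviation gives 30 now, then 6 for 5 periods, then back to 19.
Gain from deviating: (30−19) today; loss: (19−6) in each of the next 5 periods.
No-deviation condition: (19−6)(δ+…+δ^5) ≥ 30−19, i.e. δ+…+δ^5 ≥ 11/13.
At δ = 1/5: δ+…+δ^5 = 0.2499 < 0.8462.
So cooperation is not sustainable.

No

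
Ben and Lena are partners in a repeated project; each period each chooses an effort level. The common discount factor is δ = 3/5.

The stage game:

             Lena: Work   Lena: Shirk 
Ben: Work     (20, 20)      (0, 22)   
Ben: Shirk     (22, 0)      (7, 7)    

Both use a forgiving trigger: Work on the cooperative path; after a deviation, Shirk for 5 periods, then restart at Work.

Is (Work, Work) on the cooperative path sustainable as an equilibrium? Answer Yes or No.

IC: δ+…+δ^5 ≥ (22−20)/(20−7) = 2/13.
At δ = 3/5: partial sum = 1.3834 ≥ 0.1538. Cooperation sustainable.

Yes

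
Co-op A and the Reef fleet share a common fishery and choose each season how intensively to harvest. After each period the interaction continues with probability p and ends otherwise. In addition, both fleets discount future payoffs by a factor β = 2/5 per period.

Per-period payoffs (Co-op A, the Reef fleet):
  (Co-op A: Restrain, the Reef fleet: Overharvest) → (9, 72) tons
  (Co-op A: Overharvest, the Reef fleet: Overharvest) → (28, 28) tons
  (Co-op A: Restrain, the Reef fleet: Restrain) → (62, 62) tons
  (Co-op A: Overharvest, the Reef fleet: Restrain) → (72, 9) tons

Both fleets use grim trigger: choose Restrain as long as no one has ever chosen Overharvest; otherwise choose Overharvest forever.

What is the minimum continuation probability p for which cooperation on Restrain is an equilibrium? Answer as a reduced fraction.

Expected continuation weight on next period's payoff is β·p = 2/5·p, which plays the role of the discount factor.
Cooperation requires 2/5·p ≥ (72−62)/(72−28) = 5/22, hence p ≥ 25/44.

25/44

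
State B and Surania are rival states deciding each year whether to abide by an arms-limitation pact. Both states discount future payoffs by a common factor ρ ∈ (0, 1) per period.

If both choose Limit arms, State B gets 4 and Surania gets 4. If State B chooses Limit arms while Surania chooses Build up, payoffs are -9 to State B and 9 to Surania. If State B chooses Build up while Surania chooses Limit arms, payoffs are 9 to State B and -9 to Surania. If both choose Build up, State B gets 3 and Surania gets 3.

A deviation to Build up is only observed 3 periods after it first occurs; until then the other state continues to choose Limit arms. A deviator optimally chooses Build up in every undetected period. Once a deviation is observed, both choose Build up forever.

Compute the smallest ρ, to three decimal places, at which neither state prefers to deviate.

0.941

Deviating for the 3 undetected periods gains 9−4 = 5 per period over cooperation, then loses 4−3 = 1 per period forever once punishment starts.
Gain: 5(1 + ρ + … + ρ^2); loss: 1·ρ^3/(1−ρ).
No profitable deviation ⇔ 5(1−ρ^3) ≤ 1·ρ^3, i.e. ρ^3 ≥ 5/(5+1) = 5/6.
Hence ρ ≥ (5/6)^(1/3) ≈ 0.941.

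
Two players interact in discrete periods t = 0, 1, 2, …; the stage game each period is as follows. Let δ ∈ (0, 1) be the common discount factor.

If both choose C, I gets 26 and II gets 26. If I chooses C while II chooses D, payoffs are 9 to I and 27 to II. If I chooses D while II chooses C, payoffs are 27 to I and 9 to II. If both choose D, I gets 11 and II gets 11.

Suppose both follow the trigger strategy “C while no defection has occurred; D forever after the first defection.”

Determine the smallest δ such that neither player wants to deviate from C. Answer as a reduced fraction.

Under grim trigger the critical discount factor is (T−C)/(T−P) with T = 27, C = 26, P = 11.
δ* = (27−26)/(27−11) = 1/16.

1/16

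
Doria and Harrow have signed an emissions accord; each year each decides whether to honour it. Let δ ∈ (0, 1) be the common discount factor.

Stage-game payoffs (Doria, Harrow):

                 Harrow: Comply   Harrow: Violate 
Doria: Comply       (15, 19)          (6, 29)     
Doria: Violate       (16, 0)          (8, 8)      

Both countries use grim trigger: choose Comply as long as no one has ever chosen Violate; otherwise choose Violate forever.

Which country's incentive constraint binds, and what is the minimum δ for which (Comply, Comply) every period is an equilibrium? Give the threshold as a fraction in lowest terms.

Doria's threshold: (16−15)/(16−8) = 1/8.
Harrow's threshold: (29−19)/(29−8) = 10/21.
1/8 < 10/21, so Harrow binds and δ* = 10/21.

Harrow; δ ≥ 10/21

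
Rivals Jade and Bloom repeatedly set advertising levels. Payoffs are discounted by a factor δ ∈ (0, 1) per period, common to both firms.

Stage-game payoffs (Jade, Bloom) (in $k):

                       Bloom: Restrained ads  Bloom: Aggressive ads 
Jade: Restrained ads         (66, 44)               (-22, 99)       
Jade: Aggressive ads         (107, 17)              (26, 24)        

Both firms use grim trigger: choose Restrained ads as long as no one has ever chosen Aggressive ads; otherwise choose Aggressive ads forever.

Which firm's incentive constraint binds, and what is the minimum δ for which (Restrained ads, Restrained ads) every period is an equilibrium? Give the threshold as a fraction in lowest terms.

Jade: cooperation gives 66 each period; deviation gives 107 once then 26 forever.
  66/(1−δ) ≥ 107 + 26δ/(1−δ) ⇒ δ ≥ 41/81.
Bloom: cooperation gives 44 each period; deviation gives 99 once then 24 forever.
  δ ≥ 55/75 = 11/15.
Both must hold, so the binding constraint is Bloom's: δ ≥ 11/15.

Bloom; δ ≥ 11/15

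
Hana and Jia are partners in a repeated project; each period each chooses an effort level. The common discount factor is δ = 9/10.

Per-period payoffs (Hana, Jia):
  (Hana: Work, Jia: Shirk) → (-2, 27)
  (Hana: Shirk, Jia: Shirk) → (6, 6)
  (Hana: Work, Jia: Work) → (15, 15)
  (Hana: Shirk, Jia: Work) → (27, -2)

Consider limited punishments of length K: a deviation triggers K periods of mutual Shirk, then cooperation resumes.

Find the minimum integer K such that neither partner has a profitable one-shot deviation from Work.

2

IC: δ(1−δ^K)/(1−δ) ≥ (27−15)/(15−6) = 4/3.
With δ = 9/10: need 1 − δ^K ≥ 4/3·(1−9/10)/(9/10), i.e. δ^K ≤ 0.8519.
Since (9/10)^1 = 0.9000 and (9/10)^2 = 0.8100, the smallest such K is 2.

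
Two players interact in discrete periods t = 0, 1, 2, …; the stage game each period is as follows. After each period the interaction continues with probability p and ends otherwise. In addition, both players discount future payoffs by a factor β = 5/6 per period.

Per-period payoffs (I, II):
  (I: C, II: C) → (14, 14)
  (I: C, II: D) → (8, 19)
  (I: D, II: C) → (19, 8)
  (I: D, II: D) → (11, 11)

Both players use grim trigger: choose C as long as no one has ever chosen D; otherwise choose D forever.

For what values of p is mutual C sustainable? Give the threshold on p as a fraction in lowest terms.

Expected continuation weight on next period's payoff is β·p = 5/6·p, which plays the role of the discount factor.
Cooperation requires 5/6·p ≥ (19−14)/(19−11) = 5/8, hence p ≥ 3/4.

3/4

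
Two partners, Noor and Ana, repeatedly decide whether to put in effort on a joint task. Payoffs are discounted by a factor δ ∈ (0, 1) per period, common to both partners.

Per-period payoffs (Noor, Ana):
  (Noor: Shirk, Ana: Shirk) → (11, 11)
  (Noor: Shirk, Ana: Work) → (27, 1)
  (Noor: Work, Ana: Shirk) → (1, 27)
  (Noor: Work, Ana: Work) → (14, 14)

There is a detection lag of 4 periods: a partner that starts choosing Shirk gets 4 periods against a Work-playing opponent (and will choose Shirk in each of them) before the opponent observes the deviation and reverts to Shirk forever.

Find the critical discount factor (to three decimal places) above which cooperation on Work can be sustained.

A deviator earns 27 for 4 periods, then 11 forever; cooperating earns 14 forever. Multiplying the IC by (1−δ):
14 ≥ 27(1−δ^4) + 11δ^4, so 16·δ^4 ≥ 13 and δ^4 ≥ 13/16.
δ ≥ (13/16)^(1/4) ≈ 0.949.

0.949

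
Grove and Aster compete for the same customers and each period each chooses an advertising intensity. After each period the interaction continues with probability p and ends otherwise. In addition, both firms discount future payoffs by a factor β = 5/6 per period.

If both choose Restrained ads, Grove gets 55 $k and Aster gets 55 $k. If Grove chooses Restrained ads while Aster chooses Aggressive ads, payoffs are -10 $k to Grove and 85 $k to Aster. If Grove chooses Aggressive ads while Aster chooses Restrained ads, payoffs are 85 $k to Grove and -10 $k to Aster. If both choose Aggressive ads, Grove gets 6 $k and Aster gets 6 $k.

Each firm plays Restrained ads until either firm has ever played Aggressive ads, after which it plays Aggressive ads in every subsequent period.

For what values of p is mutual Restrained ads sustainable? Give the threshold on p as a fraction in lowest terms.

36/79

Expected continuation weight on next period's payoff is β·p = 5/6·p, which plays the role of the discount factor.
Cooperation requires 5/6·p ≥ (85−55)/(85−6) = 30/79, hence p ≥ 36/79.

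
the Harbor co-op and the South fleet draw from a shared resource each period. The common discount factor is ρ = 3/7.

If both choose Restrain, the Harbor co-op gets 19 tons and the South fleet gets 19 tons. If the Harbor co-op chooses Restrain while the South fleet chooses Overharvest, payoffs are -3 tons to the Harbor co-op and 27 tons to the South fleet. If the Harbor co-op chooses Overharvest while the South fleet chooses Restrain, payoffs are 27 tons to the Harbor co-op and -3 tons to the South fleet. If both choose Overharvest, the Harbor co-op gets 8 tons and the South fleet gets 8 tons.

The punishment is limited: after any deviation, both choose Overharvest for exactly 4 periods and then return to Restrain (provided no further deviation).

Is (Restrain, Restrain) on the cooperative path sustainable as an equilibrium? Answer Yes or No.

IC: ρ+…+ρ^4 ≥ (27−19)/(19−8) = 8/11.
At ρ = 3/7: partial sum = 0.7247 < 0.7273. Cooperation not sustainable.

No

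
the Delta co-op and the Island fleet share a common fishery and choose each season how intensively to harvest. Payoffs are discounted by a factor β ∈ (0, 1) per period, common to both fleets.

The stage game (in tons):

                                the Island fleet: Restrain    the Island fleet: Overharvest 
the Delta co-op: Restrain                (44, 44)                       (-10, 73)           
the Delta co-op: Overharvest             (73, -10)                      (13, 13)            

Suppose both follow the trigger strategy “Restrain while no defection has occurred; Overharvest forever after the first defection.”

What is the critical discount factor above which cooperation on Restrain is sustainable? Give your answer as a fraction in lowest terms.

44/(1−β) ≥ 73 + 13β/(1−β)
44 ≥ 73 − 60β
β ≥ 29/60.

29/60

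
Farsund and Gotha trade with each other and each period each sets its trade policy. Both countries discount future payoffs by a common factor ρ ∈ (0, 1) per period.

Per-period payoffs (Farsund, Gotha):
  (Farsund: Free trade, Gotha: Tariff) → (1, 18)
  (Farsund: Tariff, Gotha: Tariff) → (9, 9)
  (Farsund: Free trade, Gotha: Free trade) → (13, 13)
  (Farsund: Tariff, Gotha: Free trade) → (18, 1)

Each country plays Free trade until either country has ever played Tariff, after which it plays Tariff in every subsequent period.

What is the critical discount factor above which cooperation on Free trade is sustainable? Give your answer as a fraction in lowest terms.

5/9

13/(1−ρ) ≥ 18 + 9ρ/(1−ρ)
13 ≥ 18 − 9ρ
ρ ≥ 5/9.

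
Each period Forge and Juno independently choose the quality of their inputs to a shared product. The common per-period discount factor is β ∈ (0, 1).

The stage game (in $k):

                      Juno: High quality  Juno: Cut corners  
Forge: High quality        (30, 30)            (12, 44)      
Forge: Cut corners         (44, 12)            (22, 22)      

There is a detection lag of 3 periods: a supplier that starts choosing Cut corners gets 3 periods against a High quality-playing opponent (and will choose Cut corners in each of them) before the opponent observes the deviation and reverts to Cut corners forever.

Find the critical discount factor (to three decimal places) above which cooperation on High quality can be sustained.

0.860

A deviator earns 44 for 3 periods, then 22 forever; cooperating earns 30 forever. Multiplying the IC by (1−β):
30 ≥ 44(1−β^3) + 22β^3, so 22·β^3 ≥ 14 and β^3 ≥ 7/11.
β ≥ (7/11)^(1/3) ≈ 0.860.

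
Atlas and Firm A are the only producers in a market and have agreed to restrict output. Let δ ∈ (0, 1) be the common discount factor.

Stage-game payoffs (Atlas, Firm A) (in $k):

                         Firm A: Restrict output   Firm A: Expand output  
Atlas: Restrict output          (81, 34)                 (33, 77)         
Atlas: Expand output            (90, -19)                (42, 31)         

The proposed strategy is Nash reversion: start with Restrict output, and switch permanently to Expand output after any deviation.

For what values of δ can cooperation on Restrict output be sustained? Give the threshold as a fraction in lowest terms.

Atlas: cooperation gives 81 each period; deviation gives 90 once then 42 forever.
  81/(1−δ) ≥ 90 + 42δ/(1−δ) ⇒ δ ≥ 9/48 = 3/16.
Firm A: cooperation gives 34 each period; deviation gives 77 once then 31 forever.
  δ ≥ 43/46.
Both must hold, so the binding constraint is Firm A's: δ ≥ 43/46.

43/46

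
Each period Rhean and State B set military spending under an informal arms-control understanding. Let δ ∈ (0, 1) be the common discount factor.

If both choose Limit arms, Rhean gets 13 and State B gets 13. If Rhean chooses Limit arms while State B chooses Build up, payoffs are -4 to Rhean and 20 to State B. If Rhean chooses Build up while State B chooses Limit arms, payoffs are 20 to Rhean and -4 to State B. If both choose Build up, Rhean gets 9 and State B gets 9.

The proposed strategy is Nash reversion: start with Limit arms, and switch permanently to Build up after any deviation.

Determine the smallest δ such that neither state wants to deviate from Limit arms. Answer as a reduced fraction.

Under grim trigger the critical discount factor is (T−C)/(T−P) with T = 20, C = 13, P = 9.
δ* = (20−13)/(20−9) = 7/11.

7/11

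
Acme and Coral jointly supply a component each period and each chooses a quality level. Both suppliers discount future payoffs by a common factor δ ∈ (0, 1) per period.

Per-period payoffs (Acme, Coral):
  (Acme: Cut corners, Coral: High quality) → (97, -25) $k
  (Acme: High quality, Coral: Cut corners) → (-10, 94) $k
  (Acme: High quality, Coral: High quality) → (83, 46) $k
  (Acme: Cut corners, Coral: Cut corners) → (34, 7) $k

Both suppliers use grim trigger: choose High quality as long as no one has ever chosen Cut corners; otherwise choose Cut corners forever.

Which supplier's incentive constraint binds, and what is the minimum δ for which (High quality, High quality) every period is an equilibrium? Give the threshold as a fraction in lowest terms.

Acme's threshold: (97−83)/(97−34) = 2/9.
Coral's threshold: (94−46)/(94−7) = 16/29.
2/9 < 16/29, so Coral binds and δ* = 16/29.

Coral; δ ≥ 16/29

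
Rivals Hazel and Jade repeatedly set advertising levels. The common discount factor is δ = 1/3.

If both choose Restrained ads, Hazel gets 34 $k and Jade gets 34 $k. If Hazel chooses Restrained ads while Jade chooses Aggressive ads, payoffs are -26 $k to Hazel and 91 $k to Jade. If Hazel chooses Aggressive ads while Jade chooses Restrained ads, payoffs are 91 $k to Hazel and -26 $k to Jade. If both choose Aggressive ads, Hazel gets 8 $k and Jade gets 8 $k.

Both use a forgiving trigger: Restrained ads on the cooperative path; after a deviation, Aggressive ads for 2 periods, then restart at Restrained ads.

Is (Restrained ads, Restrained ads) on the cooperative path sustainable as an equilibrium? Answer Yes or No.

A one-shot deviation gives 91 now, then 8 for 2 periods, then back to 34.
Gain from deviating: (91−34) today; loss: (34−8) in each of the next 2 periods.
No-deviation condition: (34−8)(δ+…+δ^2) ≥ 91−34, i.e. δ+…+δ^2 ≥ 57/26.
At δ = 1/3: δ+…+δ^2 = 0.4444 < 2.1923.
So cooperation is not sustainable.

No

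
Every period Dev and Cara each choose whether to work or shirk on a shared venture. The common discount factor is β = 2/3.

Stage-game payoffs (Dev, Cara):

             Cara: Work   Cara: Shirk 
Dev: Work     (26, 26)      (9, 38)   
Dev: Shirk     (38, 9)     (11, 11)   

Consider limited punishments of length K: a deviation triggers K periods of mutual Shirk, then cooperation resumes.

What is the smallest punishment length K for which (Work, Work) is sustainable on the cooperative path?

2

Need Σ_{k=1}^{K} β^k ≥ (38−26)/(26−11) = 0.8000 at β = 2/3.
At K = 1 the sum is 0.6667 < 0.8000; at K = 2 it is 1.1111 ≥ 0.8000.
So the minimum punishment length is K = 2.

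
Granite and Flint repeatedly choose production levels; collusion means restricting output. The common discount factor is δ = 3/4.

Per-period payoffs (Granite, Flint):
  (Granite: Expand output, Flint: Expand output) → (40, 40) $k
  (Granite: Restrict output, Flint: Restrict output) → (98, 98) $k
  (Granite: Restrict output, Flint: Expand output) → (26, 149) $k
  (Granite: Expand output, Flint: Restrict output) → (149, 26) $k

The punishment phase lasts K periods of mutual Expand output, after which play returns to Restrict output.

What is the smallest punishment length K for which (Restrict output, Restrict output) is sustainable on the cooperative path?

2

IC: δ(1−δ^K)/(1−δ) ≥ (149−98)/(98−40) = 51/58.
With δ = 3/4: need 1 − δ^K ≥ 51/58·(1−3/4)/(3/4), i.e. δ^K ≤ 0.7069.
Since (3/4)^1 = 0.7500 and (3/4)^2 = 0.5625, the smallest such K is 2.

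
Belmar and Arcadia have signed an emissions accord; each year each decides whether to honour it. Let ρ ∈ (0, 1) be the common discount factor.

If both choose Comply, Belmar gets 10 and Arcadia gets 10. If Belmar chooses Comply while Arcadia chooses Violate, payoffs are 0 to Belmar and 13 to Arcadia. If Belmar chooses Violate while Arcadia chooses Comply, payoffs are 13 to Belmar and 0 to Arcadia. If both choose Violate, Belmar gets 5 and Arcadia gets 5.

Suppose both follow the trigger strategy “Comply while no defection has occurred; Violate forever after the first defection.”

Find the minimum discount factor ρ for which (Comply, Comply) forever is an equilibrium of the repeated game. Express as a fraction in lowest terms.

Cooperation forever yields 10 each period: 10/(1−ρ).
Deviating yields 13 once, then 5 forever: 13 + 5ρ/(1−ρ).
No profitable deviation requires 10/(1−ρ) ≥ 13 + 5ρ/(1−ρ).
Multiplying by (1−ρ): 10 ≥ 13(1−ρ) + 5ρ = 13 − 8ρ.
So 8ρ ≥ 3, i.e. ρ ≥ 3/8.

3/8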